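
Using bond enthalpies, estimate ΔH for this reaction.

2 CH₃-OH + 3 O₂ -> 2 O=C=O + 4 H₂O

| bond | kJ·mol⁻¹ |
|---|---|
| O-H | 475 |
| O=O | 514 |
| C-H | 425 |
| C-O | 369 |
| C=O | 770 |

Bonds broken (reactants):
  C-H: 6 × 425 = 2550
  C-O: 2 × 369 = 738
  O-H: 2 × 475 = 950
  O=O: 3 × 514 = 1542
  Σ(broken) = 5780 kJ
Bonds formed (products):
  C=O: 4 × 770 = 3080
  O-H: 8 × 475 = 3800
  Σ(formed) = 6880 kJ
ΔH = Σ(broken) − Σ(formed) = 5780 − 6880 = −1100 kJ

ΔH ≈ −1100 kJ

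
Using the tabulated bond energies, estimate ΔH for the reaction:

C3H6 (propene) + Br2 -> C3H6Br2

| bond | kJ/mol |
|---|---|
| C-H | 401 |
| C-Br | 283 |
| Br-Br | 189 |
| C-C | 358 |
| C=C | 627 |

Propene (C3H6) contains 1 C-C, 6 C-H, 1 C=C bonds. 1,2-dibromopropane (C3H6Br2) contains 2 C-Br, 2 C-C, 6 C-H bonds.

ΔH ≈ −108 kJ

Bonds broken (reactants):
  Br-Br: 1 × 189 = 189
  C-C: 1 × 358 = 358
  C-H: 6 × 401 = 2406
  C=C: 1 × 627 = 627
  Σ(broken) = 3580 kJ
Bonds formed (products):
  C-Br: 2 × 283 = 566
  C-C: 2 × 358 = 716
  C-H: 6 × 401 = 2406
  Σ(formed) = 3688 kJ
ΔH = Σ(broken) − Σ(formed) = 3580 − 3688 = −108 kJ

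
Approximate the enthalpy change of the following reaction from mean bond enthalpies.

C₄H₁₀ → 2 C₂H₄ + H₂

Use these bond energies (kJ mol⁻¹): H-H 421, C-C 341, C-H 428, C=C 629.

ΔH ≈ +200 kJ

Bonds broken (reactants):
  C-C: 3 × 341 = 1023
  C-H: 10 × 428 = 4280
  Σ(broken) = 5303 kJ
Bonds formed (products):
  C-H: 8 × 428 = 3424
  C=C: 2 × 629 = 1258
  H-H: 1 × 421 = 421
  Σ(formed) = 5103 kJ
ΔH = Σ(broken) − Σ(formed) = 5303 − 5103 = +200 kJ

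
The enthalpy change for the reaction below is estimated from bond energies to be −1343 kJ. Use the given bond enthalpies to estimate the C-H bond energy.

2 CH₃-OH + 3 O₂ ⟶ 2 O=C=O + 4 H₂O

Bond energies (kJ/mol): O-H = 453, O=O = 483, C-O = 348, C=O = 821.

D(C-H) ≈ 419 kJ/mol

Let D be the C-H bond energy.
Σ(broken) = 6×D + 2×348 + 2×453 + 3×483 = 3051 + 6D
Σ(formed) = 4×821 + 8×453 = 6908
ΔH = Σ(broken) − Σ(formed) = (3051 + 6D) − (6908) = −3857 + 6D
Setting this equal to −1343 kJ gives 6D = 2514, so D = 419 kJ/mol.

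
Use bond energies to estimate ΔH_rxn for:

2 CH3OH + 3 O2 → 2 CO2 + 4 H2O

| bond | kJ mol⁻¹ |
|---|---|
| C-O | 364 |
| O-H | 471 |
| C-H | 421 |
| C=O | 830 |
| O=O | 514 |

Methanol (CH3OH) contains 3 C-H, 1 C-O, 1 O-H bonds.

Bonds broken (reactants):
  C-H: 6 × 421 = 2526
  C-O: 2 × 364 = 728
  O-H: 2 × 471 = 942
  O=O: 3 × 514 = 1542
  Σ(broken) = 5738 kJ
Bonds formed (products):
  C=O: 4 × 830 = 3320
  O-H: 8 × 471 = 3768
  Σ(formed) = 7088 kJ
ΔH = Σ(broken) − Σ(formed) = 5738 − 7088 = −1350 kJ

ΔH ≈ −1350 kJ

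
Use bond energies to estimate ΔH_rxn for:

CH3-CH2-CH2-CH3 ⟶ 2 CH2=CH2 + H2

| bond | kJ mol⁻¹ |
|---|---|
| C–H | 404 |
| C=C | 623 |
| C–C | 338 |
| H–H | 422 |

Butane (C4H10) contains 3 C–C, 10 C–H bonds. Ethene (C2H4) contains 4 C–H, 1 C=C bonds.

Bonds broken (reactants):
  C–C: 3 × 338 = 1014
  C–H: 10 × 404 = 4040
  Σ(broken) = 5054 kJ
Bonds formed (products):
  C–H: 8 × 404 = 3232
  C=C: 2 × 623 = 1246
  H–H: 1 × 422 = 422
  Σ(formed) = 4900 kJ
ΔH = Σ(broken) − Σ(formed) = 5054 − 4900 = +154 kJ

ΔH ≈ +154 kJ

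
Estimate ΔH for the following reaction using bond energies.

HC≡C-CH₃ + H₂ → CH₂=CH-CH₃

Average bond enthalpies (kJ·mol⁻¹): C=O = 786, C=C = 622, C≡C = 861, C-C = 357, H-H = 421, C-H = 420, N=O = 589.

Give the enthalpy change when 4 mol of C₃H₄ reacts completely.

Bonds broken (reactants):
  C≡C: 1 × 861 = 861
  C-C: 1 × 357 = 357
  C-H: 4 × 420 = 1680
  H-H: 1 × 421 = 421
  Σ(broken) = 3319 kJ
Bonds formed (products):
  C-C: 1 × 357 = 357
  C-H: 6 × 420 = 2520
  C=C: 1 × 622 = 622
  Σ(formed) = 3499 kJ
ΔH = Σ(broken) − Σ(formed) = 3319 − 3499 = −180 kJ
For 4× the reaction as written: 4 × (−180) = −720 kJ

ΔH = −720 kJ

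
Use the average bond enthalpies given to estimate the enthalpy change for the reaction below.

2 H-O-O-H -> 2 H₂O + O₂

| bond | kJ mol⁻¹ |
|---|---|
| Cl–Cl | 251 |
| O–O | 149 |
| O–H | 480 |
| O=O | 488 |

ΔH ≈ −190 kJ

Bonds broken (reactants):
  O–H: 4 × 480 = 1920
  O–O: 2 × 149 = 298
  Σ(broken) = 2218 kJ
Bonds formed (products):
  O–H: 4 × 480 = 1920
  O=O: 1 × 488 = 488
  Σ(formed) = 2408 kJ
ΔH = Σ(broken) − Σ(formed) = 2218 − 2408 = −190 kJ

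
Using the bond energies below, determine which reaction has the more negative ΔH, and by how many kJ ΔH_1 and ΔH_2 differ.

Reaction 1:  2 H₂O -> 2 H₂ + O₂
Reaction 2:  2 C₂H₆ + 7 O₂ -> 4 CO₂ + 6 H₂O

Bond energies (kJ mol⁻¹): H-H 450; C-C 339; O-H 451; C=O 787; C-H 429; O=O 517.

Reaction 2, by 2650 kJ

Reaction 1:
  Bonds broken (reactants):
    O-H: 4 × 451 = 1804
    Σ(broken) = 1804 kJ
  Bonds formed (products):
    H-H: 2 × 450 = 900
    O=O: 1 × 517 = 517
    Σ(formed) = 1417 kJ
  ΔH_1 = 1804 − 1417 = +387 kJ
Reaction 2:
  Bonds broken (reactants):
    C-C: 2 × 339 = 678
    C-H: 12 × 429 = 5148
    O=O: 7 × 517 = 3619
    Σ(broken) = 9445 kJ
  Bonds formed (products):
    C=O: 8 × 787 = 6296
    O-H: 12 × 451 = 5412
    Σ(formed) = 11708 kJ
  ΔH_2 = 9445 − 11708 = −2263 kJ
ΔH_1 − ΔH_2 = +2650 kJ, so reaction 2 has the more negative ΔH; |ΔH_1 − ΔH_2| = 2650 kJ.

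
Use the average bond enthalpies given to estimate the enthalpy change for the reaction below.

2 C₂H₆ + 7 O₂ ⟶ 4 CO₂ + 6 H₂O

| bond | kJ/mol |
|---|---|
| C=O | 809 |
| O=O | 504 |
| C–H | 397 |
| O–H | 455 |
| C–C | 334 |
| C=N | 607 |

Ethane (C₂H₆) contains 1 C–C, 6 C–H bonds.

ΔH ≈ −2972 kJ

Bonds broken (reactants):
  C–C: 2 × 334 = 668
  C–H: 12 × 397 = 4764
  O=O: 7 × 504 = 3528
  Σ(broken) = 8960 kJ
Bonds formed (products):
  C=O: 8 × 809 = 6472
  O–H: 12 × 455 = 5460
  Σ(formed) = 11932 kJ
ΔH = Σ(broken) − Σ(formed) = 8960 − 11932 = −2972 kJ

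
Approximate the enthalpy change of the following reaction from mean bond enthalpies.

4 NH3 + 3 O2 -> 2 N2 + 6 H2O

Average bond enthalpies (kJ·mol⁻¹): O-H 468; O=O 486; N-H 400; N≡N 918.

ΔH ≈ −1194 kJ

Bonds broken (reactants):
  N-H: 12 × 400 = 4800
  O=O: 3 × 486 = 1458
  Σ(broken) = 6258 kJ
Bonds formed (products):
  N≡N: 2 × 918 = 1836
  O-H: 12 × 468 = 5616
  Σ(formed) = 7452 kJ
ΔH = Σ(broken) − Σ(formed) = 6258 − 7452 = −1194 kJ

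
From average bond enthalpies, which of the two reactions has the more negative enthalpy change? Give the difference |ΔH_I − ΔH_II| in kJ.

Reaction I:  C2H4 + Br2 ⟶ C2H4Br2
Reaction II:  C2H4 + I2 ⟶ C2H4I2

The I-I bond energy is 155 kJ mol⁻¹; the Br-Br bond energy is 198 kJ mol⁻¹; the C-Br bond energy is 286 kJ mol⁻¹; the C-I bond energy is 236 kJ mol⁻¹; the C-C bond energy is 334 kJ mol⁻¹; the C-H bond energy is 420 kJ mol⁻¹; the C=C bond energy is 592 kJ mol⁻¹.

Reaction I, by 57 kJ

Reaction I:
  Bonds broken (reactants):
    Br-Br: 1 × 198 = 198
    C-H: 4 × 420 = 1680
    C=C: 1 × 592 = 592
    Σ(broken) = 2470 kJ
  Bonds formed (products):
    C-Br: 2 × 286 = 572
    C-C: 1 × 334 = 334
    C-H: 4 × 420 = 1680
    Σ(formed) = 2586 kJ
  ΔH_I = 2470 − 2586 = −116 kJ
Reaction II:
  Bonds broken (reactants):
    C-H: 4 × 420 = 1680
    C=C: 1 × 592 = 592
    I-I: 1 × 155 = 155
    Σ(broken) = 2427 kJ
  Bonds formed (products):
    C-C: 1 × 334 = 334
    C-H: 4 × 420 = 1680
    C-I: 2 × 236 = 472
    Σ(formed) = 2486 kJ
  ΔH_II = 2427 − 2486 = −59 kJ
ΔH_I − ΔH_II = −57 kJ, so reaction I has the more negative ΔH; |ΔH_I − ΔH_II| = 57 kJ.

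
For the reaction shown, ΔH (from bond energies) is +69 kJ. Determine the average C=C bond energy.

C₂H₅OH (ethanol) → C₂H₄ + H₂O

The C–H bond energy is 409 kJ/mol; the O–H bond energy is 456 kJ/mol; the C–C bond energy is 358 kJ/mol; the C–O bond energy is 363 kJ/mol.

D(C=C) ≈ 605 kJ/mol

Let D be the C=C bond energy.
Σ(broken) = 1×358 + 5×409 + 1×363 + 1×456 = 3222
Σ(formed) = 4×409 + 1×D + 2×456 = 2548 + D
ΔH = Σ(broken) − Σ(formed) = (3222) − (2548 + D) = +674 − D
Setting this equal to +69 kJ gives D = 605 kJ/mol.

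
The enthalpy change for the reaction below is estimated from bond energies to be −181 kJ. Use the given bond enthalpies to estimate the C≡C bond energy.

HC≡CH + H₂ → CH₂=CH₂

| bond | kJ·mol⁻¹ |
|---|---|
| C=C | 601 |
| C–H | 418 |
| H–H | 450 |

D(C≡C) ≈ 806 kJ/mol

Let D be the C≡C bond energy.
Σ(broken) = 1×D + 2×418 + 1×450 = 1286 + D
Σ(formed) = 4×418 + 1×601 = 2273
ΔH = Σ(broken) − Σ(formed) = (1286 + D) − (2273) = −987 + D
Setting this equal to −181 kJ gives D = 806 kJ/mol.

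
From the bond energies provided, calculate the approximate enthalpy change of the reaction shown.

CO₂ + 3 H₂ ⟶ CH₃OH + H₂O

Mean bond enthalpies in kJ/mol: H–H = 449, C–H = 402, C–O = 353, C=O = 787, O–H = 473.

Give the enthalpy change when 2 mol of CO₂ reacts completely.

Bonds broken (reactants):
  C=O: 2 × 787 = 1574
  H–H: 3 × 449 = 1347
  Σ(broken) = 2921 kJ
Bonds formed (products):
  C–H: 3 × 402 = 1206
  C–O: 1 × 353 = 353
  O–H: 3 × 473 = 1419
  Σ(formed) = 2978 kJ
ΔH = Σ(broken) − Σ(formed) = 2921 − 2978 = −57 kJ
For 2× the reaction as written: 2 × (−57) = −114 kJ

ΔH = −114 kJ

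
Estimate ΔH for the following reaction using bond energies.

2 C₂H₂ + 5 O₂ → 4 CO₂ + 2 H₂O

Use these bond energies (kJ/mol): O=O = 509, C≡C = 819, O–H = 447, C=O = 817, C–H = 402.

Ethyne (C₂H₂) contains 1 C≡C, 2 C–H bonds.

ΔH ≈ −2533 kJ

Bonds broken (reactants):
  C≡C: 2 × 819 = 1638
  C–H: 4 × 402 = 1608
  O=O: 5 × 509 = 2545
  Σ(broken) = 5791 kJ
Bonds formed (products):
  C=O: 8 × 817 = 6536
  O–H: 4 × 447 = 1788
  Σ(formed) = 8324 kJ
ΔH = Σ(broken) − Σ(formed) = 5791 − 8324 = −2533 kJ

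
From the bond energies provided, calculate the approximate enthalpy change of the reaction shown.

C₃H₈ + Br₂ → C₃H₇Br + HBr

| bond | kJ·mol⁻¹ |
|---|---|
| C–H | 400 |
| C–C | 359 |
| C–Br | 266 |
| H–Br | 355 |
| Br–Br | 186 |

ΔH ≈ −35 kJ

Bonds broken (reactants):
  Br–Br: 1 × 186 = 186
  C–C: 2 × 359 = 718
  C–H: 8 × 400 = 3200
  Σ(broken) = 4104 kJ
Bonds formed (products):
  C–Br: 1 × 266 = 266
  C–C: 2 × 359 = 718
  C–H: 7 × 400 = 2800
  H–Br: 1 × 355 = 355
  Σ(formed) = 4139 kJ
ΔH = Σ(broken) − Σ(formed) = 4104 − 4139 = −35 kJ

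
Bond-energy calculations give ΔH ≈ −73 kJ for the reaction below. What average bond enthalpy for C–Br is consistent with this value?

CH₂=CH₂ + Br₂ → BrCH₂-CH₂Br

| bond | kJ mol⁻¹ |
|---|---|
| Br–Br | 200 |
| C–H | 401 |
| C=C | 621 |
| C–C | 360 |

D(C–Br) ≈ 267 kJ/mol

Let D be the C–Br bond energy.
Σ(broken) = 1×200 + 4×401 + 1×621 = 2425
Σ(formed) = 2×D + 1×360 + 4×401 = 1964 + 2D
ΔH = Σ(broken) − Σ(formed) = (2425) − (1964 + 2D) = +461 − 2D
Setting this equal to −73 kJ gives 2D = 534, so D = 267 kJ/mol.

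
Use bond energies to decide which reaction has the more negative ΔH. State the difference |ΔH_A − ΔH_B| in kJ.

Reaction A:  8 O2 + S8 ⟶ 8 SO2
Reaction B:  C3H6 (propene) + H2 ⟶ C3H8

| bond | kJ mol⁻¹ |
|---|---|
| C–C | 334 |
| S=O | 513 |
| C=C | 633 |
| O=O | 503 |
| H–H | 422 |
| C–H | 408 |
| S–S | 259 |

Reaction A:
  Bonds broken (reactants):
    O=O: 8 × 503 = 4024
    S–S: 8 × 259 = 2072
    Σ(broken) = 6096 kJ
  Bonds formed (products):
    S=O: 16 × 513 = 8208
    Σ(formed) = 8208 kJ
  ΔH_A = 6096 − 8208 = −2112 kJ
Reaction B:
  Bonds broken (reactants):
    C–C: 1 × 334 = 334
    C–H: 6 × 408 = 2448
    C=C: 1 × 633 = 633
    H–H: 1 × 422 = 422
    Σ(broken) = 3837 kJ
  Bonds formed (products):
    C–C: 2 × 334 = 668
    C–H: 8 × 408 = 3264
    Σ(formed) = 3932 kJ
  ΔH_B = 3837 − 3932 = −95 kJ
ΔH_A − ΔH_B = −2017 kJ, so reaction A has the more negative ΔH; |ΔH_A − ΔH_B| = 2017 kJ.

Reaction A, by 2017 kJ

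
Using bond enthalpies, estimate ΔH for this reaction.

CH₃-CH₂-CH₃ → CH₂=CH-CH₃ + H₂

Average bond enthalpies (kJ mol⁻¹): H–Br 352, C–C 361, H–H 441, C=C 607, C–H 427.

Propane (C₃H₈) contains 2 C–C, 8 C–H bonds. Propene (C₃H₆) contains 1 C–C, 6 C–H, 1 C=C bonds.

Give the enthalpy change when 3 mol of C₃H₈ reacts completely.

Bonds broken (reactants):
  C–C: 2 × 361 = 722
  C–H: 8 × 427 = 3416
  Σ(broken) = 4138 kJ
Bonds formed (products):
  C–C: 1 × 361 = 361
  C–H: 6 × 427 = 2562
  C=C: 1 × 607 = 607
  H–H: 1 × 441 = 441
  Σ(formed) = 3971 kJ
ΔH = Σ(broken) − Σ(formed) = 4138 − 3971 = +167 kJ
For 3× the reaction as written: 3 × (+167) = +501 kJ

ΔH = +501 kJ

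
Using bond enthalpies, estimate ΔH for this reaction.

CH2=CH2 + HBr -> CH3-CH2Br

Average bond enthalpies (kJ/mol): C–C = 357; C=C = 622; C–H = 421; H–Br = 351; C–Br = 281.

ΔH ≈ −86 kJ

Bonds broken (reactants):
  C–H: 4 × 421 = 1684
  C=C: 1 × 622 = 622
  H–Br: 1 × 351 = 351
  Σ(broken) = 2657 kJ
Bonds formed (products):
  C–Br: 1 × 281 = 281
  C–C: 1 × 357 = 357
  C–H: 5 × 421 = 2105
  Σ(formed) = 2743 kJ
ΔH = Σ(broken) − Σ(formed) = 2657 − 2743 = −86 kJ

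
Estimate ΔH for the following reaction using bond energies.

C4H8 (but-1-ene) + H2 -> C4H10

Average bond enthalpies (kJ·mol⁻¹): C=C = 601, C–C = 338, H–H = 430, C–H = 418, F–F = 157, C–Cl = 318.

ΔH ≈ −143 kJ

Bonds broken (reactants):
  C–C: 2 × 338 = 676
  C–H: 8 × 418 = 3344
  C=C: 1 × 601 = 601
  H–H: 1 × 430 = 430
  Σ(broken) = 5051 kJ
Bonds formed (products):
  C–C: 3 × 338 = 1014
  C–H: 10 × 418 = 4180
  Σ(formed) = 5194 kJ
ΔH = Σ(broken) − Σ(formed) = 5051 − 5194 = −143 kJ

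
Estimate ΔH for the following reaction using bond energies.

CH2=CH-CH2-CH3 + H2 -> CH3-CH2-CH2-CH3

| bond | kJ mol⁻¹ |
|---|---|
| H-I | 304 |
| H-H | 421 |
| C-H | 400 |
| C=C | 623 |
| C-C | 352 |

ΔH ≈ −108 kJ

Bonds broken (reactants):
  C-C: 2 × 352 = 704
  C-H: 8 × 400 = 3200
  C=C: 1 × 623 = 623
  H-H: 1 × 421 = 421
  Σ(broken) = 4948 kJ
Bonds formed (products):
  C-C: 3 × 352 = 1056
  C-H: 10 × 400 = 4000
  Σ(formed) = 5056 kJ
ΔH = Σ(broken) − Σ(formed) = 4948 − 5056 = −108 kJ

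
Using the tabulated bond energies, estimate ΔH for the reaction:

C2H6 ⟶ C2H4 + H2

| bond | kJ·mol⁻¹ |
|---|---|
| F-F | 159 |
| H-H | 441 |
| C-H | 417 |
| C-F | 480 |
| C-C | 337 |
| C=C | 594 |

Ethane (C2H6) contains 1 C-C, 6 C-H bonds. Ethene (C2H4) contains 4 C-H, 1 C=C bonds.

ΔH ≈ +136 kJ

Bonds broken (reactants):
  C-C: 1 × 337 = 337
  C-H: 6 × 417 = 2502
  Σ(broken) = 2839 kJ
Bonds formed (products):
  C-H: 4 × 417 = 1668
  C=C: 1 × 594 = 594
  H-H: 1 × 441 = 441
  Σ(formed) = 2703 kJ
ΔH = Σ(broken) − Σ(formed) = 2839 − 2703 = +136 kJ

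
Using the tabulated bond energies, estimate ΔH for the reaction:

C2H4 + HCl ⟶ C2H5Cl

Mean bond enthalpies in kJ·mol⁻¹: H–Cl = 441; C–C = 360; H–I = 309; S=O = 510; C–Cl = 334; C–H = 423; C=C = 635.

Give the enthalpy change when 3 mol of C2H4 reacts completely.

ΔH = −123 kJ

Bonds broken (reactants):
  C–H: 4 × 423 = 1692
  C=C: 1 × 635 = 635
  H–Cl: 1 × 441 = 441
  Σ(broken) = 2768 kJ
Bonds formed (products):
  C–C: 1 × 360 = 360
  C–Cl: 1 × 334 = 334
  C–H: 5 × 423 = 2115
  Σ(formed) = 2809 kJ
ΔH = Σ(broken) − Σ(formed) = 2768 − 2809 = −41 kJ
For 3× the reaction as written: 3 × (−41) = −123 kJ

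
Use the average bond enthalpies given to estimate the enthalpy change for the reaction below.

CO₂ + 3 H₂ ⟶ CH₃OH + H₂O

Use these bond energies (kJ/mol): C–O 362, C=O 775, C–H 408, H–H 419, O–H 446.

Bonds broken (reactants):
  C=O: 2 × 775 = 1550
  H–H: 3 × 419 = 1257
  Σ(broken) = 2807 kJ
Bonds formed (products):
  C–H: 3 × 408 = 1224
  C–O: 1 × 362 = 362
  O–H: 3 × 446 = 1338
  Σ(formed) = 2924 kJ
ΔH = Σ(broken) − Σ(formed) = 2807 − 2924 = −117 kJ

ΔH ≈ −117 kJ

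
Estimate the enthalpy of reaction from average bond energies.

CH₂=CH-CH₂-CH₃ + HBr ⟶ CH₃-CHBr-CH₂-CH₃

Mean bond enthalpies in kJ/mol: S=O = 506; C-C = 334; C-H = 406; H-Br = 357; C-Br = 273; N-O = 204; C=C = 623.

Bonds broken (reactants):
  C-C: 2 × 334 = 668
  C-H: 8 × 406 = 3248
  C=C: 1 × 623 = 623
  H-Br: 1 × 357 = 357
  Σ(broken) = 4896 kJ
Bonds formed (products):
  C-Br: 1 × 273 = 273
  C-C: 3 × 334 = 1002
  C-H: 9 × 406 = 3654
  Σ(formed) = 4929 kJ
ΔH = Σ(broken) − Σ(formed) = 4896 − 4929 = −33 kJ

ΔH ≈ −33 kJ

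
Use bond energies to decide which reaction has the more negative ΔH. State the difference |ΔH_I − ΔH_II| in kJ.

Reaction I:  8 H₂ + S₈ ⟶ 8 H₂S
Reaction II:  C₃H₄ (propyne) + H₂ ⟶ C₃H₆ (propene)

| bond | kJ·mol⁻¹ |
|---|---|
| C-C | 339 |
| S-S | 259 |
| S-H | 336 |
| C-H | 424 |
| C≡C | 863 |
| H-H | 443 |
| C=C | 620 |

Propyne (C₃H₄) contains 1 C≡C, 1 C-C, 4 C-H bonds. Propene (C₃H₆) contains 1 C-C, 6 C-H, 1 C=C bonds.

Reaction I:
  Bonds broken (reactants):
    H-H: 8 × 443 = 3544
    S-S: 8 × 259 = 2072
    Σ(broken) = 5616 kJ
  Bonds formed (products):
    S-H: 16 × 336 = 5376
    Σ(formed) = 5376 kJ
  ΔH_I = 5616 − 5376 = +240 kJ
Reaction II:
  Bonds broken (reactants):
    C≡C: 1 × 863 = 863
    C-C: 1 × 339 = 339
    C-H: 4 × 424 = 1696
    H-H: 1 × 443 = 443
    Σ(broken) = 3341 kJ
  Bonds formed (products):
    C-C: 1 × 339 = 339
    C-H: 6 × 424 = 2544
    C=C: 1 × 620 = 620
    Σ(formed) = 3503 kJ
  ΔH_II = 3341 − 3503 = −162 kJ
ΔH_I − ΔH_II = +402 kJ, so reaction II has the more negative ΔH; |ΔH_I − ΔH_II| = 402 kJ.

Reaction II, by 402 kJ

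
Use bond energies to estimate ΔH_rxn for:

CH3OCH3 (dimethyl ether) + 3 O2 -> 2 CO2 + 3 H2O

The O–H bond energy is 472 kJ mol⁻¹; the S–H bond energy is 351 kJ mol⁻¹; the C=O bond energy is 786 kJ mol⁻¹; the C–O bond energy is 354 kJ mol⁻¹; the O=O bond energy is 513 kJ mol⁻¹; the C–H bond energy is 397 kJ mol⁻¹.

ΔH ≈ −1347 kJ

Bonds broken (reactants):
  C–H: 6 × 397 = 2382
  C–O: 2 × 354 = 708
  O=O: 3 × 513 = 1539
  Σ(broken) = 4629 kJ
Bonds formed (products):
  C=O: 4 × 786 = 3144
  O–H: 6 × 472 = 2832
  Σ(formed) = 5976 kJ
ΔH = Σ(broken) − Σ(formed) = 4629 − 5976 = −1347 kJ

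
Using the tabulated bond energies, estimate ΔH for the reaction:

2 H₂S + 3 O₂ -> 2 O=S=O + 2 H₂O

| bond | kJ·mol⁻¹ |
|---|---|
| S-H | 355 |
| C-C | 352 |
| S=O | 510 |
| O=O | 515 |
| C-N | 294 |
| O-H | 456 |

Bonds broken (reactants):
  O=O: 3 × 515 = 1545
  S-H: 4 × 355 = 1420
  Σ(broken) = 2965 kJ
Bonds formed (products):
  O-H: 4 × 456 = 1824
  S=O: 4 × 510 = 2040
  Σ(formed) = 3864 kJ
ΔH = Σ(broken) − Σ(formed) = 2965 − 3864 = −899 kJ

ΔH ≈ −899 kJ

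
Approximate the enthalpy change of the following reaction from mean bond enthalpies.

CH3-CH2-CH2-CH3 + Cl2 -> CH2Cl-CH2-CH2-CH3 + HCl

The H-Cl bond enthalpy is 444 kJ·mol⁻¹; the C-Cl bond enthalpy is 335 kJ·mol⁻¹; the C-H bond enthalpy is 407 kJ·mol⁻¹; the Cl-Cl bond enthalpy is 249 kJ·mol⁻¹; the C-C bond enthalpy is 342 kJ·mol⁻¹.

Bonds broken (reactants):
  C-C: 3 × 342 = 1026
  C-H: 10 × 407 = 4070
  Cl-Cl: 1 × 249 = 249
  Σ(broken) = 5345 kJ
Bonds formed (products):
  C-C: 3 × 342 = 1026
  C-Cl: 1 × 335 = 335
  C-H: 9 × 407 = 3663
  H-Cl: 1 × 444 = 444
  Σ(formed) = 5468 kJ
ΔH = Σ(broken) − Σ(formed) = 5345 − 5468 = −123 kJ

ΔH ≈ −123 kJ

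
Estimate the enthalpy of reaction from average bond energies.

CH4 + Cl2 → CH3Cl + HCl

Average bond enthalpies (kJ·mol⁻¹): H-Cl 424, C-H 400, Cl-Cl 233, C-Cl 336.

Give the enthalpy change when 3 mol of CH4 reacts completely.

Bonds broken (reactants):
  C-H: 4 × 400 = 1600
  Cl-Cl: 1 × 233 = 233
  Σ(broken) = 1833 kJ
Bonds formed (products):
  C-Cl: 1 × 336 = 336
  C-H: 3 × 400 = 1200
  H-Cl: 1 × 424 = 424
  Σ(formed) = 1960 kJ
ΔH = Σ(broken) − Σ(formed) = 1833 − 1960 = −127 kJ
For 3× the reaction as written: 3 × (−127) = −381 kJ

ΔH = −381 kJ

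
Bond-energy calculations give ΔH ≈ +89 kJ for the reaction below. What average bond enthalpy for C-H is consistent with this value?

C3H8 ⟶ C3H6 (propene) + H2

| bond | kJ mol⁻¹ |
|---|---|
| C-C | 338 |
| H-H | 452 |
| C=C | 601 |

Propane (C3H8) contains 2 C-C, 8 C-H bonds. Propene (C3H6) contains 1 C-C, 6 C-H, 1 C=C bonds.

Let D be the C-H bond energy.
Σ(broken) = 2×338 + 8×D = 676 + 8D
Σ(formed) = 1×338 + 6×D + 1×601 + 1×452 = 1391 + 6D
ΔH = Σ(broken) − Σ(formed) = (676 + 8D) − (1391 + 6D) = −715 + 2D
Setting this equal to +89 kJ gives 2D = 804, so D = 402 kJ/mol.

D(C-H) ≈ 402 kJ/mol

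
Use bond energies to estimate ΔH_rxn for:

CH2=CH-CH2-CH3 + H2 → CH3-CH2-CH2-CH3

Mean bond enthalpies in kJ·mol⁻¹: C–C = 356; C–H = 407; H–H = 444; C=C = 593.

ΔH ≈ −133 kJ

Bonds broken (reactants):
  C–C: 2 × 356 = 712
  C–H: 8 × 407 = 3256
  C=C: 1 × 593 = 593
  H–H: 1 × 444 = 444
  Σ(broken) = 5005 kJ
Bonds formed (products):
  C–C: 3 × 356 = 1068
  C–H: 10 × 407 = 4070
  Σ(formed) = 5138 kJ
ΔH = Σ(broken) − Σ(formed) = 5005 − 5138 = −133 kJ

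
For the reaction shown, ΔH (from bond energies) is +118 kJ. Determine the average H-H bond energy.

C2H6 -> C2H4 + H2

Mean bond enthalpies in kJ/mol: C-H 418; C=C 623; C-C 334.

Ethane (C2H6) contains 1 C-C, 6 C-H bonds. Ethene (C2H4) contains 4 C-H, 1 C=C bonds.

Let D be the H-H bond energy.
Σ(broken) = 1×334 + 6×418 = 2842
Σ(formed) = 4×418 + 1×623 + 1×D = 2295 + D
ΔH = Σ(broken) − Σ(formed) = (2842) − (2295 + D) = +547 − D
Setting this equal to +118 kJ gives D = 429 kJ/mol.

D(H-H) ≈ 429 kJ/mol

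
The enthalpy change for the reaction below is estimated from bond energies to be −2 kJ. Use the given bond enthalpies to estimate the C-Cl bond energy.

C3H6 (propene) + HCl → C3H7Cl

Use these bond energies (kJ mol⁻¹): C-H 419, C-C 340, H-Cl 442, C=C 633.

Let D be the C-Cl bond energy.
Σ(broken) = 1×340 + 6×419 + 1×633 + 1×442 = 3929
Σ(formed) = 2×340 + 1×D + 7×419 = 3613 + D
ΔH = Σ(broken) − Σ(formed) = (3929) − (3613 + D) = +316 − D
Setting this equal to −2 kJ gives D = 318 kJ/mol.

D(C-Cl) ≈ 318 kJ/mol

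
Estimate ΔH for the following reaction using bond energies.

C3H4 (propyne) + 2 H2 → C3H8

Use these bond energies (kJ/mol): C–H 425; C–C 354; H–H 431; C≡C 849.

ΔH ≈ −343 kJ

Bonds broken (reactants):
  C≡C: 1 × 849 = 849
  C–C: 1 × 354 = 354
  C–H: 4 × 425 = 1700
  H–H: 2 × 431 = 862
  Σ(broken) = 3765 kJ
Bonds formed (products):
  C–C: 2 × 354 = 708
  C–H: 8 × 425 = 3400
  Σ(formed) = 4108 kJ
ΔH = Σ(broken) − Σ(formed) = 3765 − 4108 = −343 kJ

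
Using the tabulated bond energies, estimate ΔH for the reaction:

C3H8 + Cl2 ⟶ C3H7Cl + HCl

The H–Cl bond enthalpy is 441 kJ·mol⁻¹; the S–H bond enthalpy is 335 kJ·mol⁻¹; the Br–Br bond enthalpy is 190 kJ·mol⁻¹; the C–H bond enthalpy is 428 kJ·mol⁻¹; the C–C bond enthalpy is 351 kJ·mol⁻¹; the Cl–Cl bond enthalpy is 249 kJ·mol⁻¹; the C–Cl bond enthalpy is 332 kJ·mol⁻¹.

Bonds broken (reactants):
  C–C: 2 × 351 = 702
  C–H: 8 × 428 = 3424
  Cl–Cl: 1 × 249 = 249
  Σ(broken) = 4375 kJ
Bonds formed (products):
  C–C: 2 × 351 = 702
  C–Cl: 1 × 332 = 332
  C–H: 7 × 428 = 2996
  H–Cl: 1 × 441 = 441
  Σ(formed) = 4471 kJ
ΔH = Σ(broken) − Σ(formed) = 4375 − 4471 = −96 kJ

ΔH ≈ −96 kJ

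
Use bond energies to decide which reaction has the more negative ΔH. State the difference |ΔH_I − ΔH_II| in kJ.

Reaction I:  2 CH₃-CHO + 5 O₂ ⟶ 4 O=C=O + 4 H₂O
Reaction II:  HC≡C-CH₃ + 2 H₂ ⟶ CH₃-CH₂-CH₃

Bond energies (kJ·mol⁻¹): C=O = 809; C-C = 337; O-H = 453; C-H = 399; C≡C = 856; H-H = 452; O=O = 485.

Reaction I:
  Bonds broken (reactants):
    C-C: 2 × 337 = 674
    C-H: 8 × 399 = 3192
    C=O: 2 × 809 = 1618
    O=O: 5 × 485 = 2425
    Σ(broken) = 7909 kJ
  Bonds formed (products):
    C=O: 8 × 809 = 6472
    O-H: 8 × 453 = 3624
    Σ(formed) = 10096 kJ
  ΔH_I = 7909 − 10096 = −2187 kJ
Reaction II:
  Bonds broken (reactants):
    C≡C: 1 × 856 = 856
    C-C: 1 × 337 = 337
    C-H: 4 × 399 = 1596
    H-H: 2 × 452 = 904
    Σ(broken) = 3693 kJ
  Bonds formed (products):
    C-C: 2 × 337 = 674
    C-H: 8 × 399 = 3192
    Σ(formed) = 3866 kJ
  ΔH_II = 3693 − 3866 = −173 kJ
ΔH_I − ΔH_II = −2014 kJ, so reaction I has the more negative ΔH; |ΔH_I − ΔH_II| = 2014 kJ.

Reaction I, by 2014 kJ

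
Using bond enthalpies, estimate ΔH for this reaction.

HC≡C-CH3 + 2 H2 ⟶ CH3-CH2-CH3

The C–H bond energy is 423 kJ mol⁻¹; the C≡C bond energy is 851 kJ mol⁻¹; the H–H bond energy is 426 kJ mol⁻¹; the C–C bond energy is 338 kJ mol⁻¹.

Bonds broken (reactants):
  C≡C: 1 × 851 = 851
  C–C: 1 × 338 = 338
  C–H: 4 × 423 = 1692
  H–H: 2 × 426 = 852
  Σ(broken) = 3733 kJ
Bonds formed (products):
  C–C: 2 × 338 = 676
  C–H: 8 × 423 = 3384
  Σ(formed) = 4060 kJ
ΔH = Σ(broken) − Σ(formed) = 3733 − 4060 = −327 kJ

ΔH ≈ −327 kJ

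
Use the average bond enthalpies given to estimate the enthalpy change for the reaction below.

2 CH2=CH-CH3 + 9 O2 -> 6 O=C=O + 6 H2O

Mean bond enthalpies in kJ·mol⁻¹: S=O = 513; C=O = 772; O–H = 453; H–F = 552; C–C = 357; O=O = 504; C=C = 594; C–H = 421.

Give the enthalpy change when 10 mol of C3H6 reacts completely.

Bonds broken (reactants):
  C–C: 2 × 357 = 714
  C–H: 12 × 421 = 5052
  C=C: 2 × 594 = 1188
  O=O: 9 × 504 = 4536
  Σ(broken) = 11490 kJ
Bonds formed (products):
  C=O: 12 × 772 = 9264
  O–H: 12 × 453 = 5436
  Σ(formed) = 14700 kJ
ΔH = Σ(broken) − Σ(formed) = 11490 − 14700 = −3210 kJ
For 5× the reaction as written: 5 × (−3210) = −16050 kJ

ΔH = −16050 kJ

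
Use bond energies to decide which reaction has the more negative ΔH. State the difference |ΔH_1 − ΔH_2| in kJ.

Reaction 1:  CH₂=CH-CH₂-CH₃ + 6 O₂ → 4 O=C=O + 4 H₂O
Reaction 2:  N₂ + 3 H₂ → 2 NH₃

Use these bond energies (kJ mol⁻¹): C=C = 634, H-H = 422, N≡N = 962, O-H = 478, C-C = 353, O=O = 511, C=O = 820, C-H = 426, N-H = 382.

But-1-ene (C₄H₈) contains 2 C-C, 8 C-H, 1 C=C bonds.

Reaction 1:
  Bonds broken (reactants):
    C-C: 2 × 353 = 706
    C-H: 8 × 426 = 3408
    C=C: 1 × 634 = 634
    O=O: 6 × 511 = 3066
    Σ(broken) = 7814 kJ
  Bonds formed (products):
    C=O: 8 × 820 = 6560
    O-H: 8 × 478 = 3824
    Σ(formed) = 10384 kJ
  ΔH_1 = 7814 − 10384 = −2570 kJ
Reaction 2:
  Bonds broken (reactants):
    H-H: 3 × 422 = 1266
    N≡N: 1 × 962 = 962
    Σ(broken) = 2228 kJ
  Bonds formed (products):
    N-H: 6 × 382 = 2292
    Σ(formed) = 2292 kJ
  ΔH_2 = 2228 − 2292 = −64 kJ
ΔH_1 − ΔH_2 = −2506 kJ, so reaction 1 has the more negative ΔH; |ΔH_1 − ΔH_2| = 2506 kJ.

Reaction 1, by 2506 kJ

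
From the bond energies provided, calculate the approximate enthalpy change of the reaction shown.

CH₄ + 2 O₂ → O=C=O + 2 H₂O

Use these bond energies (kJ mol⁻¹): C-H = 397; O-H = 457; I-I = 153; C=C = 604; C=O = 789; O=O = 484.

Bonds broken (reactants):
  C-H: 4 × 397 = 1588
  O=O: 2 × 484 = 968
  Σ(broken) = 2556 kJ
Bonds formed (products):
  C=O: 2 × 789 = 1578
  O-H: 4 × 457 = 1828
  Σ(formed) = 3406 kJ
ΔH = Σ(broken) − Σ(formed) = 2556 − 3406 = −850 kJ

ΔH ≈ −850 kJ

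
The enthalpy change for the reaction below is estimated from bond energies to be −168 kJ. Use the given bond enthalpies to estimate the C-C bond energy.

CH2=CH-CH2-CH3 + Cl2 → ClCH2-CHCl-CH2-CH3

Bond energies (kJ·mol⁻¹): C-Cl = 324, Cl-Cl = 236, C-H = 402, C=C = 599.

Let D be the C-C bond energy.
Σ(broken) = 2×D + 8×402 + 1×599 + 1×236 = 4051 + 2D
Σ(formed) = 3×D + 2×324 + 8×402 = 3864 + 3D
ΔH = Σ(broken) − Σ(formed) = (4051 + 2D) − (3864 + 3D) = +187 − D
Setting this equal to −168 kJ gives D = 355 kJ/mol.

D(C-C) ≈ 355 kJ/mol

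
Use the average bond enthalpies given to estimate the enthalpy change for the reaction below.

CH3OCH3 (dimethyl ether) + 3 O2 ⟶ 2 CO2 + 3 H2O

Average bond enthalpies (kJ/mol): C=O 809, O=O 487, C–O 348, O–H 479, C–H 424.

ΔH ≈ −1409 kJ

Bonds broken (reactants):
  C–H: 6 × 424 = 2544
  C–O: 2 × 348 = 696
  O=O: 3 × 487 = 1461
  Σ(broken) = 4701 kJ
Bonds formed (products):
  C=O: 4 × 809 = 3236
  O–H: 6 × 479 = 2874
  Σ(formed) = 6110 kJ
ΔH = Σ(broken) − Σ(formed) = 4701 − 6110 = −1409 kJ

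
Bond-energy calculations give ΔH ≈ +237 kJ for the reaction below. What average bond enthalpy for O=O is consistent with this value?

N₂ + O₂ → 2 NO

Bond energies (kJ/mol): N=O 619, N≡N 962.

Let D be the O=O bond energy.
Σ(broken) = 1×962 + 1×D = 962 + D
Σ(formed) = 2×619 = 1238
ΔH = Σ(broken) − Σ(formed) = (962 + D) − (1238) = −276 + D
Setting this equal to +237 kJ gives D = 513 kJ/mol.

D(O=O) ≈ 513 kJ/mol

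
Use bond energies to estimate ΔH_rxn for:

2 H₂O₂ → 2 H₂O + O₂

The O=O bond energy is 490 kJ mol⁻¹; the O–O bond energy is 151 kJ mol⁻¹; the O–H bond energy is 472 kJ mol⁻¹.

ΔH ≈ −188 kJ

Bonds broken (reactants):
  O–H: 4 × 472 = 1888
  O–O: 2 × 151 = 302
  Σ(broken) = 2190 kJ
Bonds formed (products):
  O–H: 4 × 472 = 1888
  O=O: 1 × 490 = 490
  Σ(formed) = 2378 kJ
ΔH = Σ(broken) − Σ(formed) = 2190 − 2378 = −188 kJ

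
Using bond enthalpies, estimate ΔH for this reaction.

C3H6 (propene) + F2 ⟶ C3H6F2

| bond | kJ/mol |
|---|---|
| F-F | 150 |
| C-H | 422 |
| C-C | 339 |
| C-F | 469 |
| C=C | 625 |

Bonds broken (reactants):
  C-C: 1 × 339 = 339
  C-H: 6 × 422 = 2532
  C=C: 1 × 625 = 625
  F-F: 1 × 150 = 150
  Σ(broken) = 3646 kJ
Bonds formed (products):
  C-C: 2 × 339 = 678
  C-F: 2 × 469 = 938
  C-H: 6 × 422 = 2532
  Σ(formed) = 4148 kJ
ΔH = Σ(broken) − Σ(formed) = 3646 − 4148 = −502 kJ

ΔH ≈ −502 kJ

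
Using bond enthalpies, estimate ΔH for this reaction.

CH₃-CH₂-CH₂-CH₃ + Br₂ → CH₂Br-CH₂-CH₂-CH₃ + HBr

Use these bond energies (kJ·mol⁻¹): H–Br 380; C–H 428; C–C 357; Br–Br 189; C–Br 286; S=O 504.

ΔH ≈ −49 kJ

Bonds broken (reactants):
  Br–Br: 1 × 189 = 189
  C–C: 3 × 357 = 1071
  C–H: 10 × 428 = 4280
  Σ(broken) = 5540 kJ
Bonds formed (products):
  C–Br: 1 × 286 = 286
  C–C: 3 × 357 = 1071
  C–H: 9 × 428 = 3852
  H–Br: 1 × 380 = 380
  Σ(formed) = 5589 kJ
ΔH = Σ(broken) − Σ(formed) = 5540 − 5589 = −49 kJ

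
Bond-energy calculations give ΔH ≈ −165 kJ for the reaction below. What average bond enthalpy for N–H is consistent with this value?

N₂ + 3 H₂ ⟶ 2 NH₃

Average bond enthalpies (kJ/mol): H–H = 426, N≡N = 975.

D(N–H) ≈ 403 kJ/mol

Let D be the N–H bond energy.
Σ(broken) = 3×426 + 1×975 = 2253
Σ(formed) = 6×D = 6D
ΔH = Σ(broken) − Σ(formed) = (2253) − (6D) = +2253 − 6D
Setting this equal to −165 kJ gives 6D = 2418, so D = 403 kJ/mol.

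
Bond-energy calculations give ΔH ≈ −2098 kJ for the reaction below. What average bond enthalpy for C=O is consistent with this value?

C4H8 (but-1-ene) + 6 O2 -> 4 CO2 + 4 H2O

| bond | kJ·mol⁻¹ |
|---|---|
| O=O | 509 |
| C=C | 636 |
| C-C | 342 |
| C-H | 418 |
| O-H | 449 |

Let D be the C=O bond energy.
Σ(broken) = 2×342 + 8×418 + 1×636 + 6×509 = 7718
Σ(formed) = 8×D + 8×449 = 3592 + 8D
ΔH = Σ(broken) − Σ(formed) = (7718) − (3592 + 8D) = +4126 − 8D
Setting this equal to −2098 kJ gives 8D = 6224, so D = 778 kJ/mol.

D(C=O) ≈ 778 kJ/mol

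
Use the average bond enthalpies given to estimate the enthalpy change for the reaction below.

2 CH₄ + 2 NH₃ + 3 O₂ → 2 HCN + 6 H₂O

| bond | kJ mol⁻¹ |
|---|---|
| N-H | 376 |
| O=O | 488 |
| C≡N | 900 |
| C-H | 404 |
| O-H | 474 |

ΔH ≈ −1344 kJ

Bonds broken (reactants):
  C-H: 8 × 404 = 3232
  N-H: 6 × 376 = 2256
  O=O: 3 × 488 = 1464
  Σ(broken) = 6952 kJ
Bonds formed (products):
  C≡N: 2 × 900 = 1800
  C-H: 2 × 404 = 808
  O-H: 12 × 474 = 5688
  Σ(formed) = 8296 kJ
ΔH = Σ(broken) − Σ(formed) = 6952 − 8296 = −1344 kJ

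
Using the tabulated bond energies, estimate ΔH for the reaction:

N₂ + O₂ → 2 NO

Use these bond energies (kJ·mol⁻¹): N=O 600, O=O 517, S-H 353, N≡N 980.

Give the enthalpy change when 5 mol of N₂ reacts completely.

ΔH = +1485 kJ

Bonds broken (reactants):
  N≡N: 1 × 980 = 980
  O=O: 1 × 517 = 517
  Σ(broken) = 1497 kJ
Bonds formed (products):
  N=O: 2 × 600 = 1200
  Σ(formed) = 1200 kJ
ΔH = Σ(broken) − Σ(formed) = 1497 − 1200 = +297 kJ
For 5× the reaction as written: 5 × (+297) = +1485 kJ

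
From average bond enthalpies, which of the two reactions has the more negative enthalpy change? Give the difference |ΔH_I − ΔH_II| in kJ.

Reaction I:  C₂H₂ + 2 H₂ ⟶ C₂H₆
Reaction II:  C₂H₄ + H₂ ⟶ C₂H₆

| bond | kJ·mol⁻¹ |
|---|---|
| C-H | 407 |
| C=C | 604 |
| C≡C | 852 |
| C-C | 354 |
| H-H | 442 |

Reaction I:
  Bonds broken (reactants):
    C≡C: 1 × 852 = 852
    C-H: 2 × 407 = 814
    H-H: 2 × 442 = 884
    Σ(broken) = 2550 kJ
  Bonds formed (products):
    C-C: 1 × 354 = 354
    C-H: 6 × 407 = 2442
    Σ(formed) = 2796 kJ
  ΔH_I = 2550 − 2796 = −246 kJ
Reaction II:
  Bonds broken (reactants):
    C-H: 4 × 407 = 1628
    C=C: 1 × 604 = 604
    H-H: 1 × 442 = 442
    Σ(broken) = 2674 kJ
  Bonds formed (products):
    C-C: 1 × 354 = 354
    C-H: 6 × 407 = 2442
    Σ(formed) = 2796 kJ
  ΔH_II = 2674 − 2796 = −122 kJ
ΔH_I − ΔH_II = −124 kJ, so reaction I has the more negative ΔH; |ΔH_I − ΔH_II| = 124 kJ.

Reaction I, by 124 kJ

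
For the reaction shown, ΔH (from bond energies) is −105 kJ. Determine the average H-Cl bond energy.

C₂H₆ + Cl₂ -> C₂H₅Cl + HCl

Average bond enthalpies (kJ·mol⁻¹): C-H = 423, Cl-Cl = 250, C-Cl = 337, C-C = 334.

D(H-Cl) ≈ 441 kJ/mol

Let D be the H-Cl bond energy.
Σ(broken) = 1×334 + 6×423 + 1×250 = 3122
Σ(formed) = 1×334 + 1×337 + 5×423 + 1×D = 2786 + D
ΔH = Σ(broken) − Σ(formed) = (3122) − (2786 + D) = +336 − D
Setting this equal to −105 kJ gives D = 441 kJ/mol.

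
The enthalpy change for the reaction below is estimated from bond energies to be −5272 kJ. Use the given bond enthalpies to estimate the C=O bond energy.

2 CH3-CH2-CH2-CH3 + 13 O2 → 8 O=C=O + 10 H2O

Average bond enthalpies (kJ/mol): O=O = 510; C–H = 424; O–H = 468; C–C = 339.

Let D be the C=O bond energy.
Σ(broken) = 6×339 + 20×424 + 13×510 = 17144
Σ(formed) = 16×D + 20×468 = 9360 + 16D
ΔH = Σ(broken) − Σ(formed) = (17144) − (9360 + 16D) = +7784 − 16D
Setting this equal to −5272 kJ gives 16D = 13056, so D = 816 kJ/mol.

D(C=O) ≈ 816 kJ/mol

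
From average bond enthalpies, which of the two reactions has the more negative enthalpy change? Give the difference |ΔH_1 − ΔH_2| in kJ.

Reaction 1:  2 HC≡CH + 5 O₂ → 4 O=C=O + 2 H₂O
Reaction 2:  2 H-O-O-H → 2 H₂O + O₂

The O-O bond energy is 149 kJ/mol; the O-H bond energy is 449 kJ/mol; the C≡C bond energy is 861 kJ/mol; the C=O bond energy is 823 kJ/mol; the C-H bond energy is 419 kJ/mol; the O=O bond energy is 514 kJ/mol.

Reaction 1:
  Bonds broken (reactants):
    C≡C: 2 × 861 = 1722
    C-H: 4 × 419 = 1676
    O=O: 5 × 514 = 2570
    Σ(broken) = 5968 kJ
  Bonds formed (products):
    C=O: 8 × 823 = 6584
    O-H: 4 × 449 = 1796
    Σ(formed) = 8380 kJ
  ΔH_1 = 5968 − 8380 = −2412 kJ
Reaction 2:
  Bonds broken (reactants):
    O-H: 4 × 449 = 1796
    O-O: 2 × 149 = 298
    Σ(broken) = 2094 kJ
  Bonds formed (products):
    O-H: 4 × 449 = 1796
    O=O: 1 × 514 = 514
    Σ(formed) = 2310 kJ
  ΔH_2 = 2094 − 2310 = −216 kJ
ΔH_1 − ΔH_2 = −2196 kJ, so reaction 1 has the more negative ΔH; |ΔH_1 − ΔH_2| = 2196 kJ.

Reaction 1, by 2196 kJ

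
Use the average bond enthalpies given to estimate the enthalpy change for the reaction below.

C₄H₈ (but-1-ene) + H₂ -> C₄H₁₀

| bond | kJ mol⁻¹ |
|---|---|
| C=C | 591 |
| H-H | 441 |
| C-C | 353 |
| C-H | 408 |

ΔH ≈ −137 kJ

Bonds broken (reactants):
  C-C: 2 × 353 = 706
  C-H: 8 × 408 = 3264
  C=C: 1 × 591 = 591
  H-H: 1 × 441 = 441
  Σ(broken) = 5002 kJ
Bonds formed (products):
  C-C: 3 × 353 = 1059
  C-H: 10 × 408 = 4080
  Σ(formed) = 5139 kJ
ΔH = Σ(broken) − Σ(formed) = 5002 − 5139 = −137 kJ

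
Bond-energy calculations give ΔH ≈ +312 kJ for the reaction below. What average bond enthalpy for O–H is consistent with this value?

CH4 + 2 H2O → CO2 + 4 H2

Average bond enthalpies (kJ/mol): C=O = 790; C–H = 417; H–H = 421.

D(O–H) ≈ 477 kJ/mol

Let D be the O–H bond energy.
Σ(broken) = 4×417 + 4×D = 1668 + 4D
Σ(formed) = 2×790 + 4×421 = 3264
ΔH = Σ(broken) − Σ(formed) = (1668 + 4D) − (3264) = −1596 + 4D
Setting this equal to +312 kJ gives 4D = 1908, so D = 477 kJ/mol.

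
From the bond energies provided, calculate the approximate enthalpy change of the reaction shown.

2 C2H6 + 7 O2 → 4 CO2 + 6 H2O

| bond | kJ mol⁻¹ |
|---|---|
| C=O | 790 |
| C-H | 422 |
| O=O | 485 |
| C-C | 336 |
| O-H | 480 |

ΔH ≈ −2949 kJ

Bonds broken (reactants):
  C-C: 2 × 336 = 672
  C-H: 12 × 422 = 5064
  O=O: 7 × 485 = 3395
  Σ(broken) = 9131 kJ
Bonds formed (products):
  C=O: 8 × 790 = 6320
  O-H: 12 × 480 = 5760
  Σ(formed) = 12080 kJ
ΔH = Σ(broken) − Σ(formed) = 9131 − 12080 = −2949 kJ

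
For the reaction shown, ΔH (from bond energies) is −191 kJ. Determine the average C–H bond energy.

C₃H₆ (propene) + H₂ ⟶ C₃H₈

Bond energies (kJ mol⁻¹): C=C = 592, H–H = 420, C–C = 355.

D(C–H) ≈ 424 kJ/mol

Let D be the C–H bond energy.
Σ(broken) = 1×355 + 6×D + 1×592 + 1×420 = 1367 + 6D
Σ(formed) = 2×355 + 8×D = 710 + 8D
ΔH = Σ(broken) − Σ(formed) = (1367 + 6D) − (710 + 8D) = +657 − 2D
Setting this equal to −191 kJ gives 2D = 848, so D = 424 kJ/mol.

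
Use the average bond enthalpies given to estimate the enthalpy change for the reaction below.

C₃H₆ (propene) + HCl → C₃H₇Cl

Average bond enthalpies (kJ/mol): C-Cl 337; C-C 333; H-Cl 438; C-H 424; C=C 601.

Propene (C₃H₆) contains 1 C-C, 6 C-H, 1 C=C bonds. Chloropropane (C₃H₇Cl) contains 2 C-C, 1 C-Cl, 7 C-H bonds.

ΔH ≈ −55 kJ

Bonds broken (reactants):
  C-C: 1 × 333 = 333
  C-H: 6 × 424 = 2544
  C=C: 1 × 601 = 601
  H-Cl: 1 × 438 = 438
  Σ(broken) = 3916 kJ
Bonds formed (products):
  C-C: 2 × 333 = 666
  C-Cl: 1 × 337 = 337
  C-H: 7 × 424 = 2968
  Σ(formed) = 3971 kJ
ΔH = Σ(broken) − Σ(formed) = 3916 − 3971 = −55 kJ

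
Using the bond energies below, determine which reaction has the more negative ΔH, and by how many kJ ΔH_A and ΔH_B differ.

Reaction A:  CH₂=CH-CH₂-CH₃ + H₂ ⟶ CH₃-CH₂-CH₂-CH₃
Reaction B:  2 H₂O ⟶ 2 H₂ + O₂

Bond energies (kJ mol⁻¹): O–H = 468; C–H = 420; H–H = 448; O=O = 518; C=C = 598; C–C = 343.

Reaction A:
  Bonds broken (reactants):
    C–C: 2 × 343 = 686
    C–H: 8 × 420 = 3360
    C=C: 1 × 598 = 598
    H–H: 1 × 448 = 448
    Σ(broken) = 5092 kJ
  Bonds formed (products):
    C–C: 3 × 343 = 1029
    C–H: 10 × 420 = 4200
    Σ(formed) = 5229 kJ
  ΔH_A = 5092 − 5229 = −137 kJ
Reaction B:
  Bonds broken (reactants):
    O–H: 4 × 468 = 1872
    Σ(broken) = 1872 kJ
  Bonds formed (products):
    H–H: 2 × 448 = 896
    O=O: 1 × 518 = 518
    Σ(formed) = 1414 kJ
  ΔH_B = 1872 − 1414 = +458 kJ
ΔH_A − ΔH_B = −595 kJ, so reaction A has the more negative ΔH; |ΔH_A − ΔH_B| = 595 kJ.

Reaction A, by 595 kJ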